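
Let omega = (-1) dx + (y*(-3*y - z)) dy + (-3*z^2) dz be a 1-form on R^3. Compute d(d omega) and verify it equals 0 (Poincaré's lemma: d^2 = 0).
d(d omega) = 0

Step 1: d omega = sum_{i<j} (∂f_j/∂x_i - ∂f_i/∂x_j) dx_i ∧ dx_j:
  coeff of dx ∧ dy: 0
  coeff of dx ∧ dz: 0
  coeff of dy ∧ dz: y
Step 2: Apply d again to each 2-form coefficient. The only possible 3-form in R^3 is dx ∧ dy ∧ dz, with coefficient
  ∂(coeff of dy∧dz)/∂x - ∂(coeff of dx∧dz)/∂y + ∂(coeff of dx∧dy)/∂z
  = ∂/∂x (y) - ∂/∂y (0) + ∂/∂z (0).
Each of these terms simplifies to sums of mixed partials that cancel in pairs. The result is 0 (by equality of mixed partials for smooth functions — Schwarz / Clairaut).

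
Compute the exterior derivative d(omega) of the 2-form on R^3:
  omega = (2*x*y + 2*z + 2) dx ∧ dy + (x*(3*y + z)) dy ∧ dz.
d(omega) = (3*y + z + 2) dx ∧ dy ∧ dz

For a 2-form omega = sum_{i<j} g_{ij} dx_i ∧ dx_j, the exterior derivative is
  d(omega) = sum_{i<j} d(g_{ij}) ∧ dx_i ∧ dx_j = sum_{i<j, k} (∂g_{ij}/∂x_k) dx_k ∧ dx_i ∧ dx_j.
Expand each term, using dx_k ∧ dx_i ∧ dx_j = sgn(permutation) dx_{(a)} ∧ dx_{(b)} ∧ dx_{(c)} with (a < b < c) sorted:
  d(2*x*y + 2*z + 2) includes (∂/∂z)(2*x*y + 2*z + 2) dz = (2) dz, which multiplied by dx ∧ dy gives (2) dx ∧ dy ∧ dz
  d(x*(3*y + z)) includes (∂/∂x)(x*(3*y + z)) dx = (3*y + z) dx, which multiplied by dy ∧ dz gives (3*y + z) dx ∧ dy ∧ dz
Collecting like 3-forms: d(omega) = (3*y + z + 2) dx ∧ dy ∧ dz.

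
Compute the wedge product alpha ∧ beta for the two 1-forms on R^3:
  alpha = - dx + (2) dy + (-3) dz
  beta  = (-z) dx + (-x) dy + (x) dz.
alpha ∧ beta = (x + 2*z) dx ∧ dy + (-x - 3*z) dx ∧ dz + (-x) dy ∧ dz

Distribute the wedge, using dx_i ∧ dx_j = -dx_j ∧ dx_i and dx_i ∧ dx_i = 0. For each pair (i, j) with i < j, the coefficient of dx_i ∧ dx_j in alpha ∧ beta is (alpha_i * beta_j - alpha_j * beta_i). Collecting: alpha ∧ beta = (x + 2*z) dx ∧ dy + (-x - 3*z) dx ∧ dz + (-x) dy ∧ dz.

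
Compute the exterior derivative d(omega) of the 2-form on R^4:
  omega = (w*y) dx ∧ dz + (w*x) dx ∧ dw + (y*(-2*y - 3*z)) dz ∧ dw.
d(omega) = (-w) dx ∧ dy ∧ dz + (y) dx ∧ dz ∧ dw + (-4*y - 3*z) dy ∧ dz ∧ dw

For a 2-form omega = sum_{i<j} g_{ij} dx_i ∧ dx_j, the exterior derivative is
  d(omega) = sum_{i<j} d(g_{ij}) ∧ dx_i ∧ dx_j = sum_{i<j, k} (∂g_{ij}/∂x_k) dx_k ∧ dx_i ∧ dx_j.
Expand each term, using dx_k ∧ dx_i ∧ dx_j = sgn(permutation) dx_{(a)} ∧ dx_{(b)} ∧ dx_{(c)} with (a < b < c) sorted:
  d(w*y) includes (∂/∂y)(w*y) dy = (w) dy, which multiplied by dx ∧ dz gives (-w) dx ∧ dy ∧ dz
  d(w*y) includes (∂/∂w)(w*y) dw = (y) dw, which multiplied by dx ∧ dz gives (y) dx ∧ dz ∧ dw
  d(y*(-2*y - 3*z)) includes (∂/∂y)(y*(-2*y - 3*z)) dy = (-4*y - 3*z) dy, which multiplied by dz ∧ dw gives (-4*y - 3*z) dy ∧ dz ∧ dw
Collecting like 3-forms: d(omega) = (-w) dx ∧ dy ∧ dz + (y) dx ∧ dz ∧ dw + (-4*y - 3*z) dy ∧ dz ∧ dw.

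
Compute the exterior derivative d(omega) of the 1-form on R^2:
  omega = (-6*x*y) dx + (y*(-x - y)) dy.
d(omega) = (6*x - y) dx ∧ dy

For a 1-form omega = sum_i f_i dx_i, the exterior derivative is
  d(omega) = sum_{i < j} (∂f_j/∂x_i - ∂f_i/∂x_j) dx_i ∧ dx_j.
  coefficient of dx ∧ dy: ∂f_2/∂x - ∂f_1/∂y = ∂(y*(-x - y))/∂x - ∂(-6*x*y)/∂y = 6*x - y
Assembling: d(omega) = (6*x - y) dx ∧ dy.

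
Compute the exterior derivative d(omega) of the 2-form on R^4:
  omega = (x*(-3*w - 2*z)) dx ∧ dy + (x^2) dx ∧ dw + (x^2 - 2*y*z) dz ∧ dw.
d(omega) = (-2*x) dx ∧ dy ∧ dz + (-3*x) dx ∧ dy ∧ dw + (2*x) dx ∧ dz ∧ dw + (-2*z) dy ∧ dz ∧ dw

For a 2-form omega = sum_{i<j} g_{ij} dx_i ∧ dx_j, the exterior derivative is
  d(omega) = sum_{i<j} d(g_{ij}) ∧ dx_i ∧ dx_j = sum_{i<j, k} (∂g_{ij}/∂x_k) dx_k ∧ dx_i ∧ dx_j.
Expand each term, using dx_k ∧ dx_i ∧ dx_j = sgn(permutation) dx_{(a)} ∧ dx_{(b)} ∧ dx_{(c)} with (a < b < c) sorted:
  d(x*(-3*w - 2*z)) includes (∂/∂z)(x*(-3*w - 2*z)) dz = (-2*x) dz, which multiplied by dx ∧ dy gives (-2*x) dx ∧ dy ∧ dz
  d(x*(-3*w - 2*z)) includes (∂/∂w)(x*(-3*w - 2*z)) dw = (-3*x) dw, which multiplied by dx ∧ dy gives (-3*x) dx ∧ dy ∧ dw
  d(x^2 - 2*y*z) includes (∂/∂x)(x^2 - 2*y*z) dx = (2*x) dx, which multiplied by dz ∧ dw gives (2*x) dx ∧ dz ∧ dw
  d(x^2 - 2*y*z) includes (∂/∂y)(x^2 - 2*y*z) dy = (-2*z) dy, which multiplied by dz ∧ dw gives (-2*z) dy ∧ dz ∧ dw
Collecting like 3-forms: d(omega) = (-2*x) dx ∧ dy ∧ dz + (-3*x) dx ∧ dy ∧ dw + (2*x) dx ∧ dz ∧ dw + (-2*z) dy ∧ dz ∧ dw.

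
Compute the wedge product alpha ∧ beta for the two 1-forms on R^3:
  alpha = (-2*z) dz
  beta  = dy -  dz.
alpha ∧ beta = (2*z) dy ∧ dz

Distribute the wedge, using dx_i ∧ dx_j = -dx_j ∧ dx_i and dx_i ∧ dx_i = 0. For each pair (i, j) with i < j, the coefficient of dx_i ∧ dx_j in alpha ∧ beta is (alpha_i * beta_j - alpha_j * beta_i). Collecting: alpha ∧ beta = (2*z) dy ∧ dz.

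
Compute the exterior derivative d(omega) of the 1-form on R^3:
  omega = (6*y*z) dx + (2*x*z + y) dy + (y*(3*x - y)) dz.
d(omega) = (-4*z) dx ∧ dy + (-3*y) dx ∧ dz + (x - 2*y) dy ∧ dz

For a 1-form omega = sum_i f_i dx_i, the exterior derivative is
  d(omega) = sum_{i < j} (∂f_j/∂x_i - ∂f_i/∂x_j) dx_i ∧ dx_j.
  coefficient of dx ∧ dy: ∂f_2/∂x - ∂f_1/∂y = ∂(2*x*z + y)/∂x - ∂(6*y*z)/∂y = -4*z
  coefficient of dx ∧ dz: ∂f_3/∂x - ∂f_1/∂z = ∂(y*(3*x - y))/∂x - ∂(6*y*z)/∂z = -3*y
  coefficient of dy ∧ dz: ∂f_3/∂y - ∂f_2/∂z = ∂(y*(3*x - y))/∂y - ∂(2*x*z + y)/∂z = x - 2*y
Assembling: d(omega) = (-4*z) dx ∧ dy + (-3*y) dx ∧ dz + (x - 2*y) dy ∧ dz.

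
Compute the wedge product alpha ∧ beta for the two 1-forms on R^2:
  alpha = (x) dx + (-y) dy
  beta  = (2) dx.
alpha ∧ beta = (2*y) dx ∧ dy

Distribute the wedge, using dx_i ∧ dx_j = -dx_j ∧ dx_i and dx_i ∧ dx_i = 0. For each pair (i, j) with i < j, the coefficient of dx_i ∧ dx_j in alpha ∧ beta is (alpha_i * beta_j - alpha_j * beta_i). Collecting: alpha ∧ beta = (2*y) dx ∧ dy.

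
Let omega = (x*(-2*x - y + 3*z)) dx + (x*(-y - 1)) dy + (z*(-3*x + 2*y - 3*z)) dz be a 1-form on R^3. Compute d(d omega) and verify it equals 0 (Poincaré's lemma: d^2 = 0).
d(d omega) = 0

Step 1: d omega = sum_{i<j} (∂f_j/∂x_i - ∂f_i/∂x_j) dx_i ∧ dx_j:
  coeff of dx ∧ dy: x - y - 1
  coeff of dx ∧ dz: -3*x - 3*z
  coeff of dy ∧ dz: 2*z
Step 2: Apply d again to each 2-form coefficient. The only possible 3-form in R^3 is dx ∧ dy ∧ dz, with coefficient
  ∂(coeff of dy∧dz)/∂x - ∂(coeff of dx∧dz)/∂y + ∂(coeff of dx∧dy)/∂z
  = ∂/∂x (2*z) - ∂/∂y (-3*x - 3*z) + ∂/∂z (x - y - 1).
Each of these terms simplifies to sums of mixed partials that cancel in pairs. The result is 0 (by equality of mixed partials for smooth functions — Schwarz / Clairaut).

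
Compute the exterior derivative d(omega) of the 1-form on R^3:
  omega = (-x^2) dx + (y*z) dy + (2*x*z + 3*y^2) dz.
d(omega) = (2*z) dx ∧ dz + (5*y) dy ∧ dz

For a 1-form omega = sum_i f_i dx_i, the exterior derivative is
  d(omega) = sum_{i < j} (∂f_j/∂x_i - ∂f_i/∂x_j) dx_i ∧ dx_j.
  coefficient of dx ∧ dz: ∂f_3/∂x - ∂f_1/∂z = ∂(2*x*z + 3*y^2)/∂x - ∂(-x^2)/∂z = 2*z
  coefficient of dy ∧ dz: ∂f_3/∂y - ∂f_2/∂z = ∂(2*x*z + 3*y^2)/∂y - ∂(y*z)/∂z = 5*y
Assembling: d(omega) = (2*z) dx ∧ dz + (5*y) dy ∧ dz.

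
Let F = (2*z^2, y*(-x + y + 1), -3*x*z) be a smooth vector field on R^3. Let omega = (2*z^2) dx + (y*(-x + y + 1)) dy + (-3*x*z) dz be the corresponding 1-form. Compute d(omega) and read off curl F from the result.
d(omega) = (0) dy ∧ dz + (7*z) dz ∧ dx + (-y) dx ∧ dy; curl F = (0, 7*z, -y)

d omega = sum_{i<j} (∂f_j/∂x_i - ∂f_i/∂x_j) dx_i ∧ dx_j. Under the identification (dy ∧ dz, dz ∧ dx, dx ∧ dy) ↔ (e_x, e_y, e_z), the coefficients are exactly the components of curl F. Compute:
  ∂R/∂y - ∂Q/∂z = (0) - (0) = 0
  ∂P/∂z - ∂R/∂x = (4*z) - (-3*z) = 7*z
  ∂Q/∂x - ∂P/∂y = (-y) - (0) = -y.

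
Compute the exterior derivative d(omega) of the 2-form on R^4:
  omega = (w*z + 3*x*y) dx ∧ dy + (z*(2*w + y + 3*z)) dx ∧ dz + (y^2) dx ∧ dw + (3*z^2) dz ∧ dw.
d(omega) = (w - z) dx ∧ dy ∧ dz + (-2*y + z) dx ∧ dy ∧ dw + (2*z) dx ∧ dz ∧ dw

For a 2-form omega = sum_{i<j} g_{ij} dx_i ∧ dx_j, the exterior derivative is
  d(omega) = sum_{i<j} d(g_{ij}) ∧ dx_i ∧ dx_j = sum_{i<j, k} (∂g_{ij}/∂x_k) dx_k ∧ dx_i ∧ dx_j.
Expand each term, using dx_k ∧ dx_i ∧ dx_j = sgn(permutation) dx_{(a)} ∧ dx_{(b)} ∧ dx_{(c)} with (a < b < c) sorted:
  d(w*z + 3*x*y) includes (∂/∂z)(w*z + 3*x*y) dz = (w) dz, which multiplied by dx ∧ dy gives (w) dx ∧ dy ∧ dz
  d(w*z + 3*x*y) includes (∂/∂w)(w*z + 3*x*y) dw = (z) dw, which multiplied by dx ∧ dy gives (z) dx ∧ dy ∧ dw
  d(z*(2*w + y + 3*z)) includes (∂/∂y)(z*(2*w + y + 3*z)) dy = (z) dy, which multiplied by dx ∧ dz gives (-z) dx ∧ dy ∧ dz
  d(z*(2*w + y + 3*z)) includes (∂/∂w)(z*(2*w + y + 3*z)) dw = (2*z) dw, which multiplied by dx ∧ dz gives (2*z) dx ∧ dz ∧ dw
  d(y^2) includes (∂/∂y)(y^2) dy = (2*y) dy, which multiplied by dx ∧ dw gives (-2*y) dx ∧ dy ∧ dw
Collecting like 3-forms: d(omega) = (w - z) dx ∧ dy ∧ dz + (-2*y + z) dx ∧ dy ∧ dw + (2*z) dx ∧ dz ∧ dw.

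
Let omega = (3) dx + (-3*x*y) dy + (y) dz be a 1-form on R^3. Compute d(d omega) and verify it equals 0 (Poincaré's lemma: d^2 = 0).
d(d omega) = 0

Step 1: d omega = sum_{i<j} (∂f_j/∂x_i - ∂f_i/∂x_j) dx_i ∧ dx_j:
  coeff of dx ∧ dy: -3*y
  coeff of dx ∧ dz: 0
  coeff of dy ∧ dz: 1
Step 2: Apply d again to each 2-form coefficient. The only possible 3-form in R^3 is dx ∧ dy ∧ dz, with coefficient
  ∂(coeff of dy∧dz)/∂x - ∂(coeff of dx∧dz)/∂y + ∂(coeff of dx∧dy)/∂z
  = ∂/∂x (1) - ∂/∂y (0) + ∂/∂z (-3*y).
Each of these terms simplifies to sums of mixed partials that cancel in pairs. The result is 0 (by equality of mixed partials for smooth functions — Schwarz / Clairaut).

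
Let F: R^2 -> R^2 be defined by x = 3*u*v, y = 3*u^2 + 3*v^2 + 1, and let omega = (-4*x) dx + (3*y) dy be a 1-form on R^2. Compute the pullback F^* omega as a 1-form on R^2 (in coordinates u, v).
F^* omega = (18*u*(3*u^2 + v^2 + 1)) du + (18*v*(u^2 + 3*v^2 + 1)) dv

Using F^*(f dg) = (f ∘ F) d(g ∘ F), substitute each coordinate x_i by F_i(u, v) in f_i, and replace dx_i by d F_i = (∂F_i/∂u) du + (∂F_i/∂v) dv.
  For the x component: f_1(F) = -12*u*v; d F_1 = (3*v) du + (3*u) dv
  For the y component: f_2(F) = 9*u^2 + 9*v^2 + 3; d F_2 = (6*u) du + (6*v) dv
Combining and collecting du, dv coefficients:
  coeff of du: 18*u*(3*u^2 + v^2 + 1)
  coeff of dv: 18*v*(u^2 + 3*v^2 + 1)
F^* omega = (18*u*(3*u^2 + v^2 + 1)) du + (18*v*(u^2 + 3*v^2 + 1)) dv.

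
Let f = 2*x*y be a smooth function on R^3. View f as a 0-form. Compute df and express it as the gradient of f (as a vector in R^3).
df = (2*y) dx + (2*x) dy + (0) dz; grad f = (2*y, 2*x, 0)

For a 0-form f, d f = (∂f/∂x) dx + (∂f/∂y) dy + (∂f/∂z) dz. The components of the vector representation are exactly the entries of grad f in Cartesian coordinates:
  ∂f/∂x = 2*y
  ∂f/∂y = 2*x
  ∂f/∂z = 0.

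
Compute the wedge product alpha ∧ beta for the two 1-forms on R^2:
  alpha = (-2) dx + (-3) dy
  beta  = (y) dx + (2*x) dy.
alpha ∧ beta = (-4*x + 3*y) dx ∧ dy

Distribute the wedge, using dx_i ∧ dx_j = -dx_j ∧ dx_i and dx_i ∧ dx_i = 0. For each pair (i, j) with i < j, the coefficient of dx_i ∧ dx_j in alpha ∧ beta is (alpha_i * beta_j - alpha_j * beta_i). Collecting: alpha ∧ beta = (-4*x + 3*y) dx ∧ dy.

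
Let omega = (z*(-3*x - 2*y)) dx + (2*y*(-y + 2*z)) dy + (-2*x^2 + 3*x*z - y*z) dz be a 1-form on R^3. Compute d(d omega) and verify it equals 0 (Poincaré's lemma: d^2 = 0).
d(d omega) = 0

Step 1: d omega = sum_{i<j} (∂f_j/∂x_i - ∂f_i/∂x_j) dx_i ∧ dx_j:
  coeff of dx ∧ dy: 2*z
  coeff of dx ∧ dz: -x + 2*y + 3*z
  coeff of dy ∧ dz: -4*y - z
Step 2: Apply d again to each 2-form coefficient. The only possible 3-form in R^3 is dx ∧ dy ∧ dz, with coefficient
  ∂(coeff of dy∧dz)/∂x - ∂(coeff of dx∧dz)/∂y + ∂(coeff of dx∧dy)/∂z
  = ∂/∂x (-4*y - z) - ∂/∂y (-x + 2*y + 3*z) + ∂/∂z (2*z).
Each of these terms simplifies to sums of mixed partials that cancel in pairs. The result is 0 (by equality of mixed partials for smooth functions — Schwarz / Clairaut).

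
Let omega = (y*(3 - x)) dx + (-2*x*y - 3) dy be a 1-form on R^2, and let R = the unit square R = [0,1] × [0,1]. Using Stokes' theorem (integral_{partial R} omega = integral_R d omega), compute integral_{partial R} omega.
integral_(partial R) omega = -7/2

Stokes: integral_partial_R omega = integral_R d omega with d omega = (∂Q/∂x - ∂P/∂y) dx ∧ dy.
  ∂Q/∂x = -2*y
  ∂P/∂y = 3 - x
  integrand = ∂Q/∂x - ∂P/∂y = x - 2*y - 3.
Integrating over R: integral_0^1 integral_0^1 (x - 2*y - 3) dx dy = -7/2.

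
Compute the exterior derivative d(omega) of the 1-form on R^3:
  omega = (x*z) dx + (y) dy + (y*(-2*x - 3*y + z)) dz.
d(omega) = (-x - 2*y) dx ∧ dz + (-2*x - 6*y + z) dy ∧ dz

For a 1-form omega = sum_i f_i dx_i, the exterior derivative is
  d(omega) = sum_{i < j} (∂f_j/∂x_i - ∂f_i/∂x_j) dx_i ∧ dx_j.
  coefficient of dx ∧ dz: ∂f_3/∂x - ∂f_1/∂z = ∂(y*(-2*x - 3*y + z))/∂x - ∂(x*z)/∂z = -x - 2*y
  coefficient of dy ∧ dz: ∂f_3/∂y - ∂f_2/∂z = ∂(y*(-2*x - 3*y + z))/∂y - ∂(y)/∂z = -2*x - 6*y + z
Assembling: d(omega) = (-x - 2*y) dx ∧ dz + (-2*x - 6*y + z) dy ∧ dz.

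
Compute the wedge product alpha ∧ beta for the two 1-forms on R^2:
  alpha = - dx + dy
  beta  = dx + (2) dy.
alpha ∧ beta = (-3) dx ∧ dy

Distribute the wedge, using dx_i ∧ dx_j = -dx_j ∧ dx_i and dx_i ∧ dx_i = 0. For each pair (i, j) with i < j, the coefficient of dx_i ∧ dx_j in alpha ∧ beta is (alpha_i * beta_j - alpha_j * beta_i). Collecting: alpha ∧ beta = (-3) dx ∧ dy.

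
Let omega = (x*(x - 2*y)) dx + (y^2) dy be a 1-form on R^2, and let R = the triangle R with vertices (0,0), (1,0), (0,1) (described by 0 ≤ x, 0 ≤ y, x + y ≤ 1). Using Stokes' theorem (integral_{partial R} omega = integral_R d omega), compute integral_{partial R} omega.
integral_(partial R) omega = 1/3

Stokes: integral_partial_R omega = integral_R d omega with d omega = (∂Q/∂x - ∂P/∂y) dx ∧ dy.
  ∂Q/∂x = 0
  ∂P/∂y = -2*x
  integrand = ∂Q/∂x - ∂P/∂y = 2*x.
Integrating over R: integral_0^1 integral_0^{1-x} (2*x) dy dx = 1/3.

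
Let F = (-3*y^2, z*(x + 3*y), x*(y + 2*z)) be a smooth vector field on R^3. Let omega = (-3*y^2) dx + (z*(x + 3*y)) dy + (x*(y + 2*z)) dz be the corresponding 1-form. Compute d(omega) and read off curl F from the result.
d(omega) = (-3*y) dy ∧ dz + (-y - 2*z) dz ∧ dx + (6*y + z) dx ∧ dy; curl F = (-3*y, -y - 2*z, 6*y + z)

d omega = sum_{i<j} (∂f_j/∂x_i - ∂f_i/∂x_j) dx_i ∧ dx_j. Under the identification (dy ∧ dz, dz ∧ dx, dx ∧ dy) ↔ (e_x, e_y, e_z), the coefficients are exactly the components of curl F. Compute:
  ∂R/∂y - ∂Q/∂z = (x) - (x + 3*y) = -3*y
  ∂P/∂z - ∂R/∂x = (0) - (y + 2*z) = -y - 2*z
  ∂Q/∂x - ∂P/∂y = (z) - (-6*y) = 6*y + z.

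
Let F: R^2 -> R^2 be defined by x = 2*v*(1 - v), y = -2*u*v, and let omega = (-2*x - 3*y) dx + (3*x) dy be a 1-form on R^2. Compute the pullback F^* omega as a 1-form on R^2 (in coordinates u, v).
F^* omega = (12*v^2*(v - 1)) du + (4*v*(-3*u*v - 4*v^2 + 6*v - 2)) dv

Using F^*(f dg) = (f ∘ F) d(g ∘ F), substitute each coordinate x_i by F_i(u, v) in f_i, and replace dx_i by d F_i = (∂F_i/∂u) du + (∂F_i/∂v) dv.
  For the x component: f_1(F) = 2*v*(3*u + 2*v - 2); d F_1 = (0) du + (2 - 4*v) dv
  For the y component: f_2(F) = 6*v*(1 - v); d F_2 = (-2*v) du + (-2*u) dv
Combining and collecting du, dv coefficients:
  coeff of du: 12*v^2*(v - 1)
  coeff of dv: 4*v*(-3*u*v - 4*v^2 + 6*v - 2)
F^* omega = (12*v^2*(v - 1)) du + (4*v*(-3*u*v - 4*v^2 + 6*v - 2)) dv.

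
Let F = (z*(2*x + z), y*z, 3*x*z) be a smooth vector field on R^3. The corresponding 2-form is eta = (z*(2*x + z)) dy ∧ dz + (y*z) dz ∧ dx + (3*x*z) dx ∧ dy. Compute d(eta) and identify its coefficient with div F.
d(eta) = (3*x + 3*z) dx ∧ dy ∧ dz; div F = 3*x + 3*z

For a 2-form in R^3 of the form above, applying d gives a 3-form with coefficient ∂P/∂x + ∂Q/∂y + ∂R/∂z:
  ∂P/∂x = 2*z
  ∂Q/∂y = z
  ∂R/∂z = 3*x
Sum = 3*x + 3*z, which is exactly div F.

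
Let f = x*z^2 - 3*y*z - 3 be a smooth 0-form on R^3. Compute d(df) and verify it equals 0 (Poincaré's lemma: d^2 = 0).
d(df) = 0

Step 1: df = sum_i (∂f/∂x_i) dx_i = (z^2) dx + (-3*z) dy + (2*x*z - 3*y) dz.
Step 2: Apply d again. Using the 1-form formula, the coefficient of dx ∧ dy in d(df) is ∂^2 f/∂x ∂y - ∂^2 f/∂y ∂x = (0) - (0) = 0 (equality of mixed partials for smooth f).
Similarly for dx ∧ dz and dy ∧ dz — all coefficients vanish. So d(df) = 0.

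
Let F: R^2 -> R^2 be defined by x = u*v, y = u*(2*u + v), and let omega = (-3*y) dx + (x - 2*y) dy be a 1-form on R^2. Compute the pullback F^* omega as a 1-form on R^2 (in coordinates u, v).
F^* omega = (2*u*(-8*u^2 - 7*u*v - 2*v^2)) du + (u^2*(-10*u - 4*v)) dv

Using F^*(f dg) = (f ∘ F) d(g ∘ F), substitute each coordinate x_i by F_i(u, v) in f_i, and replace dx_i by d F_i = (∂F_i/∂u) du + (∂F_i/∂v) dv.
  For the x component: f_1(F) = 3*u*(-2*u - v); d F_1 = (v) du + (u) dv
  For the y component: f_2(F) = u*(-4*u - v); d F_2 = (4*u + v) du + (u) dv
Combining and collecting du, dv coefficients:
  coeff of du: 2*u*(-8*u^2 - 7*u*v - 2*v^2)
  coeff of dv: u^2*(-10*u - 4*v)
F^* omega = (2*u*(-8*u^2 - 7*u*v - 2*v^2)) du + (u^2*(-10*u - 4*v)) dv.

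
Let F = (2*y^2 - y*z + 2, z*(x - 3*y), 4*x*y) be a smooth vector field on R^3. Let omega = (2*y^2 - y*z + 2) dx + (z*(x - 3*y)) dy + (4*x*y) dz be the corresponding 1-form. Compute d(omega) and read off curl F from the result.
d(omega) = (3*x + 3*y) dy ∧ dz + (-5*y) dz ∧ dx + (-4*y + 2*z) dx ∧ dy; curl F = (3*x + 3*y, -5*y, -4*y + 2*z)

d omega = sum_{i<j} (∂f_j/∂x_i - ∂f_i/∂x_j) dx_i ∧ dx_j. Under the identification (dy ∧ dz, dz ∧ dx, dx ∧ dy) ↔ (e_x, e_y, e_z), the coefficients are exactly the components of curl F. Compute:
  ∂R/∂y - ∂Q/∂z = (4*x) - (x - 3*y) = 3*x + 3*y
  ∂P/∂z - ∂R/∂x = (-y) - (4*y) = -5*y
  ∂Q/∂x - ∂P/∂y = (z) - (4*y - z) = -4*y + 2*z.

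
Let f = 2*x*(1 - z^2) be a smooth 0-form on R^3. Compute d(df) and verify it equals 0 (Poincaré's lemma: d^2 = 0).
d(df) = 0

Step 1: df = sum_i (∂f/∂x_i) dx_i = (2 - 2*z^2) dx + (0) dy + (-4*x*z) dz.
Step 2: Apply d again. Using the 1-form formula, the coefficient of dx ∧ dy in d(df) is ∂^2 f/∂x ∂y - ∂^2 f/∂y ∂x = (0) - (0) = 0 (equality of mixed partials for smooth f).
Similarly for dx ∧ dz and dy ∧ dz — all coefficients vanish. So d(df) = 0.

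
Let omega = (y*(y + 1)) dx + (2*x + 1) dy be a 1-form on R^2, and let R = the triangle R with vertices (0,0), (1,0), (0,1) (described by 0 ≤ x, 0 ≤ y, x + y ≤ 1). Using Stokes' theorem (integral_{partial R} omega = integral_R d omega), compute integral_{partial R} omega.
integral_(partial R) omega = 1/6

Stokes: integral_partial_R omega = integral_R d omega with d omega = (∂Q/∂x - ∂P/∂y) dx ∧ dy.
  ∂Q/∂x = 2
  ∂P/∂y = 2*y + 1
  integrand = ∂Q/∂x - ∂P/∂y = 1 - 2*y.
Integrating over R: integral_0^1 integral_0^{1-x} (1 - 2*y) dy dx = 1/6.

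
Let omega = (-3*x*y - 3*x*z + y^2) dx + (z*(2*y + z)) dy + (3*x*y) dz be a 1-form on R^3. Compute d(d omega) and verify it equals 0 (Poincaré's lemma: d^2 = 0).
d(d omega) = 0

Step 1: d omega = sum_{i<j} (∂f_j/∂x_i - ∂f_i/∂x_j) dx_i ∧ dx_j:
  coeff of dx ∧ dy: 3*x - 2*y
  coeff of dx ∧ dz: 3*x + 3*y
  coeff of dy ∧ dz: 3*x - 2*y - 2*z
Step 2: Apply d again to each 2-form coefficient. The only possible 3-form in R^3 is dx ∧ dy ∧ dz, with coefficient
  ∂(coeff of dy∧dz)/∂x - ∂(coeff of dx∧dz)/∂y + ∂(coeff of dx∧dy)/∂z
  = ∂/∂x (3*x - 2*y - 2*z) - ∂/∂y (3*x + 3*y) + ∂/∂z (3*x - 2*y).
Each of these terms simplifies to sums of mixed partials that cancel in pairs. The result is 0 (by equality of mixed partials for smooth functions — Schwarz / Clairaut).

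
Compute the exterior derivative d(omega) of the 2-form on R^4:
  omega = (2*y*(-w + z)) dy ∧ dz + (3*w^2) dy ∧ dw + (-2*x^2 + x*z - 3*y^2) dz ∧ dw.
d(omega) = (-8*y) dy ∧ dz ∧ dw + (-4*x + z) dx ∧ dz ∧ dw

For a 2-form omega = sum_{i<j} g_{ij} dx_i ∧ dx_j, the exterior derivative is
  d(omega) = sum_{i<j} d(g_{ij}) ∧ dx_i ∧ dx_j = sum_{i<j, k} (∂g_{ij}/∂x_k) dx_k ∧ dx_i ∧ dx_j.
Expand each term, using dx_k ∧ dx_i ∧ dx_j = sgn(permutation) dx_{(a)} ∧ dx_{(b)} ∧ dx_{(c)} with (a < b < c) sorted:
  d(2*y*(-w + z)) includes (∂/∂w)(2*y*(-w + z)) dw = (-2*y) dw, which multiplied by dy ∧ dz gives (-2*y) dy ∧ dz ∧ dw
  d(-2*x^2 + x*z - 3*y^2) includes (∂/∂x)(-2*x^2 + x*z - 3*y^2) dx = (-4*x + z) dx, which multiplied by dz ∧ dw gives (-4*x + z) dx ∧ dz ∧ dw
  d(-2*x^2 + x*z - 3*y^2) includes (∂/∂y)(-2*x^2 + x*z - 3*y^2) dy = (-6*y) dy, which multiplied by dz ∧ dw gives (-6*y) dy ∧ dz ∧ dw
Collecting like 3-forms: d(omega) = (-8*y) dy ∧ dz ∧ dw + (-4*x + z) dx ∧ dz ∧ dw.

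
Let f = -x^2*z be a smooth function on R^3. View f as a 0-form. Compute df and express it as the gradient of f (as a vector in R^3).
df = (-2*x*z) dx + (0) dy + (-x^2) dz; grad f = (-2*x*z, 0, -x^2)

For a 0-form f, d f = (∂f/∂x) dx + (∂f/∂y) dy + (∂f/∂z) dz. The components of the vector representation are exactly the entries of grad f in Cartesian coordinates:
  ∂f/∂x = -2*x*z
  ∂f/∂y = 0
  ∂f/∂z = -x^2.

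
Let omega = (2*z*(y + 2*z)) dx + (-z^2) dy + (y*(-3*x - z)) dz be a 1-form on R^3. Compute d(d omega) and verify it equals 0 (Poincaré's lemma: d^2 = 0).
d(d omega) = 0

Step 1: d omega = sum_{i<j} (∂f_j/∂x_i - ∂f_i/∂x_j) dx_i ∧ dx_j:
  coeff of dx ∧ dy: -2*z
  coeff of dx ∧ dz: -5*y - 8*z
  coeff of dy ∧ dz: -3*x + z
Step 2: Apply d again to each 2-form coefficient. The only possible 3-form in R^3 is dx ∧ dy ∧ dz, with coefficient
  ∂(coeff of dy∧dz)/∂x - ∂(coeff of dx∧dz)/∂y + ∂(coeff of dx∧dy)/∂z
  = ∂/∂x (-3*x + z) - ∂/∂y (-5*y - 8*z) + ∂/∂z (-2*z).
Each of these terms simplifies to sums of mixed partials that cancel in pairs. The result is 0 (by equality of mixed partials for smooth functions — Schwarz / Clairaut).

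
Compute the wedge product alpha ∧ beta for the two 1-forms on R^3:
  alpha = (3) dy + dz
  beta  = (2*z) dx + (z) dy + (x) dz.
alpha ∧ beta = (-6*z) dx ∧ dy + (3*x - z) dy ∧ dz + (-2*z) dx ∧ dz

Distribute the wedge, using dx_i ∧ dx_j = -dx_j ∧ dx_i and dx_i ∧ dx_i = 0. For each pair (i, j) with i < j, the coefficient of dx_i ∧ dx_j in alpha ∧ beta is (alpha_i * beta_j - alpha_j * beta_i). Collecting: alpha ∧ beta = (-6*z) dx ∧ dy + (3*x - z) dy ∧ dz + (-2*z) dx ∧ dz.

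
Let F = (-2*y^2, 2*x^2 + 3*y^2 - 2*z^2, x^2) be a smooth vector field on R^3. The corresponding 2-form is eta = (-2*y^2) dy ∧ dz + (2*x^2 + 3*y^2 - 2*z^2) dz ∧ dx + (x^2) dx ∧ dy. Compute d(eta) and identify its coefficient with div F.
d(eta) = (6*y) dx ∧ dy ∧ dz; div F = 6*y

For a 2-form in R^3 of the form above, applying d gives a 3-form with coefficient ∂P/∂x + ∂Q/∂y + ∂R/∂z:
  ∂P/∂x = 0
  ∂Q/∂y = 6*y
  ∂R/∂z = 0
Sum = 6*y, which is exactly div F.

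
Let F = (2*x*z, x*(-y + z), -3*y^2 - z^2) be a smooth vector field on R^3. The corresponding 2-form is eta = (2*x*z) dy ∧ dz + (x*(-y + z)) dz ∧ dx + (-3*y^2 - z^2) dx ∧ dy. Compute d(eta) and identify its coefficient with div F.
d(eta) = (-x) dx ∧ dy ∧ dz; div F = -x

For a 2-form in R^3 of the form above, applying d gives a 3-form with coefficient ∂P/∂x + ∂Q/∂y + ∂R/∂z:
  ∂P/∂x = 2*z
  ∂Q/∂y = -x
  ∂R/∂z = -2*z
Sum = -x, which is exactly div F.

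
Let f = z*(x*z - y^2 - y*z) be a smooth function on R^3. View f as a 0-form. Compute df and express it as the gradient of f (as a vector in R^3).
df = (z^2) dx + (z*(-2*y - z)) dy + (2*x*z - y^2 - 2*y*z) dz; grad f = (z^2, z*(-2*y - z), 2*x*z - y^2 - 2*y*z)

For a 0-form f, d f = (∂f/∂x) dx + (∂f/∂y) dy + (∂f/∂z) dz. The components of the vector representation are exactly the entries of grad f in Cartesian coordinates:
  ∂f/∂x = z^2
  ∂f/∂y = z*(-2*y - z)
  ∂f/∂z = 2*x*z - y^2 - 2*y*z.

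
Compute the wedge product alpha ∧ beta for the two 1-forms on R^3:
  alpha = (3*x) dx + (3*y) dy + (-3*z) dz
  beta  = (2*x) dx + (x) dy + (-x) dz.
alpha ∧ beta = (3*x*(x - 2*y)) dx ∧ dy + (3*x*(-x + 2*z)) dx ∧ dz + (3*x*(-y + z)) dy ∧ dz

Distribute the wedge, using dx_i ∧ dx_j = -dx_j ∧ dx_i and dx_i ∧ dx_i = 0. For each pair (i, j) with i < j, the coefficient of dx_i ∧ dx_j in alpha ∧ beta is (alpha_i * beta_j - alpha_j * beta_i). Collecting: alpha ∧ beta = (3*x*(x - 2*y)) dx ∧ dy + (3*x*(-x + 2*z)) dx ∧ dz + (3*x*(-y + z)) dy ∧ dz.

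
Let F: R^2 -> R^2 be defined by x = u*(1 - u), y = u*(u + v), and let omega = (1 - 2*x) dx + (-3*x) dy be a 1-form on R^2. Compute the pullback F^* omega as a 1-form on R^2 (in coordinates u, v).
F^* omega = (2*u^3 + 3*u^2*v - 3*u*v - 4*u + 1) du + (3*u^2*(u - 1)) dv

Using F^*(f dg) = (f ∘ F) d(g ∘ F), substitute each coordinate x_i by F_i(u, v) in f_i, and replace dx_i by d F_i = (∂F_i/∂u) du + (∂F_i/∂v) dv.
  For the x component: f_1(F) = 2*u^2 - 2*u + 1; d F_1 = (1 - 2*u) du + (0) dv
  For the y component: f_2(F) = 3*u*(u - 1); d F_2 = (2*u + v) du + (u) dv
Combining and collecting du, dv coefficients:
  coeff of du: 2*u^3 + 3*u^2*v - 3*u*v - 4*u + 1
  coeff of dv: 3*u^2*(u - 1)
F^* omega = (2*u^3 + 3*u^2*v - 3*u*v - 4*u + 1) du + (3*u^2*(u - 1)) dv.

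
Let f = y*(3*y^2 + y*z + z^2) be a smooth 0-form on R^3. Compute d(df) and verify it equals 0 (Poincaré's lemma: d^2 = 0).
d(df) = 0

Step 1: df = sum_i (∂f/∂x_i) dx_i = (0) dx + (9*y^2 + 2*y*z + z^2) dy + (y*(y + 2*z)) dz.
Step 2: Apply d again. Using the 1-form formula, the coefficient of dx ∧ dy in d(df) is ∂^2 f/∂x ∂y - ∂^2 f/∂y ∂x = (0) - (0) = 0 (equality of mixed partials for smooth f).
Similarly for dx ∧ dz and dy ∧ dz — all coefficients vanish. So d(df) = 0.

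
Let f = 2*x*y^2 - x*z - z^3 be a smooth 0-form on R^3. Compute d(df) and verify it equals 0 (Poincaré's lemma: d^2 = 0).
d(df) = 0

Step 1: df = sum_i (∂f/∂x_i) dx_i = (2*y^2 - z) dx + (4*x*y) dy + (-x - 3*z^2) dz.
Step 2: Apply d again. Using the 1-form formula, the coefficient of dx ∧ dy in d(df) is ∂^2 f/∂x ∂y - ∂^2 f/∂y ∂x = (4*y) - (4*y) = 0 (equality of mixed partials for smooth f).
Similarly for dx ∧ dz and dy ∧ dz — all coefficients vanish. So d(df) = 0.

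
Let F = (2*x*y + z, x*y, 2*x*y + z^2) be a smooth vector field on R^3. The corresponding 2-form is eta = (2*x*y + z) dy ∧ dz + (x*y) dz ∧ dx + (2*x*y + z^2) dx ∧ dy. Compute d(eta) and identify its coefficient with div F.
d(eta) = (x + 2*y + 2*z) dx ∧ dy ∧ dz; div F = x + 2*y + 2*z

For a 2-form in R^3 of the form above, applying d gives a 3-form with coefficient ∂P/∂x + ∂Q/∂y + ∂R/∂z:
  ∂P/∂x = 2*y
  ∂Q/∂y = x
  ∂R/∂z = 2*z
Sum = x + 2*y + 2*z, which is exactly div F.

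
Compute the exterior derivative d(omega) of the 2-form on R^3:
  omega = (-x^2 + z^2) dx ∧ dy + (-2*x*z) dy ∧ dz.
d(omega) = 0

For a 2-form omega = sum_{i<j} g_{ij} dx_i ∧ dx_j, the exterior derivative is
  d(omega) = sum_{i<j} d(g_{ij}) ∧ dx_i ∧ dx_j = sum_{i<j, k} (∂g_{ij}/∂x_k) dx_k ∧ dx_i ∧ dx_j.
Expand each term, using dx_k ∧ dx_i ∧ dx_j = sgn(permutation) dx_{(a)} ∧ dx_{(b)} ∧ dx_{(c)} with (a < b < c) sorted:
  d(-x^2 + z^2) includes (∂/∂z)(-x^2 + z^2) dz = (2*z) dz, which multiplied by dx ∧ dy gives (2*z) dx ∧ dy ∧ dz
  d(-2*x*z) includes (∂/∂x)(-2*x*z) dx = (-2*z) dx, which multiplied by dy ∧ dz gives (-2*z) dx ∧ dy ∧ dz
Collecting like 3-forms: d(omega) = 0.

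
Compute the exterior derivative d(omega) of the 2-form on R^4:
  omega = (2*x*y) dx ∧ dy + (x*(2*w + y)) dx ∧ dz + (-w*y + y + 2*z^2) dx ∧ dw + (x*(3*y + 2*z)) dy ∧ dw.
d(omega) = (-x) dx ∧ dy ∧ dz + (2*x - 4*z) dx ∧ dz ∧ dw + (w + 3*y + 2*z - 1) dx ∧ dy ∧ dw + (-2*x) dy ∧ dz ∧ dw

For a 2-form omega = sum_{i<j} g_{ij} dx_i ∧ dx_j, the exterior derivative is
  d(omega) = sum_{i<j} d(g_{ij}) ∧ dx_i ∧ dx_j = sum_{i<j, k} (∂g_{ij}/∂x_k) dx_k ∧ dx_i ∧ dx_j.
Expand each term, using dx_k ∧ dx_i ∧ dx_j = sgn(permutation) dx_{(a)} ∧ dx_{(b)} ∧ dx_{(c)} with (a < b < c) sorted:
  d(x*(2*w + y)) includes (∂/∂y)(x*(2*w + y)) dy = (x) dy, which multiplied by dx ∧ dz gives (-x) dx ∧ dy ∧ dz
  d(x*(2*w + y)) includes (∂/∂w)(x*(2*w + y)) dw = (2*x) dw, which multiplied by dx ∧ dz gives (2*x) dx ∧ dz ∧ dw
  d(-w*y + y + 2*z^2) includes (∂/∂y)(-w*y + y + 2*z^2) dy = (1 - w) dy, which multiplied by dx ∧ dw gives (w - 1) dx ∧ dy ∧ dw
  d(-w*y + y + 2*z^2) includes (∂/∂z)(-w*y + y + 2*z^2) dz = (4*z) dz, which multiplied by dx ∧ dw gives (-4*z) dx ∧ dz ∧ dw
  d(x*(3*y + 2*z)) includes (∂/∂x)(x*(3*y + 2*z)) dx = (3*y + 2*z) dx, which multiplied by dy ∧ dw gives (3*y + 2*z) dx ∧ dy ∧ dw
  d(x*(3*y + 2*z)) includes (∂/∂z)(x*(3*y + 2*z)) dz = (2*x) dz, which multiplied by dy ∧ dw gives (-2*x) dy ∧ dz ∧ dw
Collecting like 3-forms: d(omega) = (-x) dx ∧ dy ∧ dz + (2*x - 4*z) dx ∧ dz ∧ dw + (w + 3*y + 2*z - 1) dx ∧ dy ∧ dw + (-2*x) dy ∧ dz ∧ dw.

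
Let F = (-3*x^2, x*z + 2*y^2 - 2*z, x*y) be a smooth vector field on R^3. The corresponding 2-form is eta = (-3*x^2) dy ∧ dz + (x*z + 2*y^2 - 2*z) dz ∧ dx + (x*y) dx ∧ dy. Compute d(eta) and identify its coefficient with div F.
d(eta) = (-6*x + 4*y) dx ∧ dy ∧ dz; div F = -6*x + 4*y

For a 2-form in R^3 of the form above, applying d gives a 3-form with coefficient ∂P/∂x + ∂Q/∂y + ∂R/∂z:
  ∂P/∂x = -6*x
  ∂Q/∂y = 4*y
  ∂R/∂z = 0
Sum = -6*x + 4*y, which is exactly div F.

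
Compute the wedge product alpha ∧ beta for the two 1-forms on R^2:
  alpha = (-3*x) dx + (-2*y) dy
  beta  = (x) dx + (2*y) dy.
alpha ∧ beta = (-4*x*y) dx ∧ dy

Distribute the wedge, using dx_i ∧ dx_j = -dx_j ∧ dx_i and dx_i ∧ dx_i = 0. For each pair (i, j) with i < j, the coefficient of dx_i ∧ dx_j in alpha ∧ beta is (alpha_i * beta_j - alpha_j * beta_i). Collecting: alpha ∧ beta = (-4*x*y) dx ∧ dy.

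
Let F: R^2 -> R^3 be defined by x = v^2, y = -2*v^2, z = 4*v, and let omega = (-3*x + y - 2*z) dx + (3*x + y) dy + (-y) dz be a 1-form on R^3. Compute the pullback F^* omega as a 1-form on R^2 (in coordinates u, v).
F^* omega = (v^2*(-14*v - 8)) dv

Using F^*(f dg) = (f ∘ F) d(g ∘ F), substitute each coordinate x_i by F_i(u, v) in f_i, and replace dx_i by d F_i = (∂F_i/∂u) du + (∂F_i/∂v) dv.
  For the x component: f_1(F) = v*(-5*v - 8); d F_1 = (0) du + (2*v) dv
  For the y component: f_2(F) = v^2; d F_2 = (0) du + (-4*v) dv
  For the z component: f_3(F) = 2*v^2; d F_3 = (0) du + (4) dv
Combining and collecting du, dv coefficients:
  coeff of du: 0
  coeff of dv: v^2*(-14*v - 8)
F^* omega = (v^2*(-14*v - 8)) dv.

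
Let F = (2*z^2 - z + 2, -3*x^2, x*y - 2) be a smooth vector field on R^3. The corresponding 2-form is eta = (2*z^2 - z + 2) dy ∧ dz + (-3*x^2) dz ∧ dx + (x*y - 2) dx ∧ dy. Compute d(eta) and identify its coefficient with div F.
d(eta) = (0) dx ∧ dy ∧ dz; div F = 0

For a 2-form in R^3 of the form above, applying d gives a 3-form with coefficient ∂P/∂x + ∂Q/∂y + ∂R/∂z:
  ∂P/∂x = 0
  ∂Q/∂y = 0
  ∂R/∂z = 0
Sum = 0, which is exactly div F.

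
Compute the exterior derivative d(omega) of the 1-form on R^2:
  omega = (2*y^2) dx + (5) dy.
d(omega) = (-4*y) dx ∧ dy

For a 1-form omega = sum_i f_i dx_i, the exterior derivative is
  d(omega) = sum_{i < j} (∂f_j/∂x_i - ∂f_i/∂x_j) dx_i ∧ dx_j.
  coefficient of dx ∧ dy: ∂f_2/∂x - ∂f_1/∂y = ∂(5)/∂x - ∂(2*y^2)/∂y = -4*y
Assembling: d(omega) = (-4*y) dx ∧ dy.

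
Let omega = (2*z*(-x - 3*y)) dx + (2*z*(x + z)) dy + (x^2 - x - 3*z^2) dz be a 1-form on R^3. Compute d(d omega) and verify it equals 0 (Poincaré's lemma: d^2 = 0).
d(d omega) = 0

Step 1: d omega = sum_{i<j} (∂f_j/∂x_i - ∂f_i/∂x_j) dx_i ∧ dx_j:
  coeff of dx ∧ dy: 8*z
  coeff of dx ∧ dz: 4*x + 6*y - 1
  coeff of dy ∧ dz: -2*x - 4*z
Step 2: Apply d again to each 2-form coefficient. The only possible 3-form in R^3 is dx ∧ dy ∧ dz, with coefficient
  ∂(coeff of dy∧dz)/∂x - ∂(coeff of dx∧dz)/∂y + ∂(coeff of dx∧dy)/∂z
  = ∂/∂x (-2*x - 4*z) - ∂/∂y (4*x + 6*y - 1) + ∂/∂z (8*z).
Each of these terms simplifies to sums of mixed partials that cancel in pairs. The result is 0 (by equality of mixed partials for smooth functions — Schwarz / Clairaut).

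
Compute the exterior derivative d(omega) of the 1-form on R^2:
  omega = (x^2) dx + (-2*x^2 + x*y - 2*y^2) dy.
d(omega) = (-4*x + y) dx ∧ dy

For a 1-form omega = sum_i f_i dx_i, the exterior derivative is
  d(omega) = sum_{i < j} (∂f_j/∂x_i - ∂f_i/∂x_j) dx_i ∧ dx_j.
  coefficient of dx ∧ dy: ∂f_2/∂x - ∂f_1/∂y = ∂(-2*x^2 + x*y - 2*y^2)/∂x - ∂(x^2)/∂y = -4*x + y
Assembling: d(omega) = (-4*x + y) dx ∧ dy.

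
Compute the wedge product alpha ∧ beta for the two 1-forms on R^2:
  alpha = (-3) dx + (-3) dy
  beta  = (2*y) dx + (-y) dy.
alpha ∧ beta = (9*y) dx ∧ dy

Distribute the wedge, using dx_i ∧ dx_j = -dx_j ∧ dx_i and dx_i ∧ dx_i = 0. For each pair (i, j) with i < j, the coefficient of dx_i ∧ dx_j in alpha ∧ beta is (alpha_i * beta_j - alpha_j * beta_i). Collecting: alpha ∧ beta = (9*y) dx ∧ dy.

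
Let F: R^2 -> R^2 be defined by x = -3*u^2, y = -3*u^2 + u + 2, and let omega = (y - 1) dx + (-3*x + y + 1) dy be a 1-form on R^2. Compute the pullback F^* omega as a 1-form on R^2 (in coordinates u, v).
F^* omega = (-18*u^3 - 6*u^2 - 23*u + 3) du

Using F^*(f dg) = (f ∘ F) d(g ∘ F), substitute each coordinate x_i by F_i(u, v) in f_i, and replace dx_i by d F_i = (∂F_i/∂u) du + (∂F_i/∂v) dv.
  For the x component: f_1(F) = -3*u^2 + u + 1; d F_1 = (-6*u) du + (0) dv
  For the y component: f_2(F) = 6*u^2 + u + 3; d F_2 = (1 - 6*u) du + (0) dv
Combining and collecting du, dv coefficients:
  coeff of du: -18*u^3 - 6*u^2 - 23*u + 3
  coeff of dv: 0
F^* omega = (-18*u^3 - 6*u^2 - 23*u + 3) du.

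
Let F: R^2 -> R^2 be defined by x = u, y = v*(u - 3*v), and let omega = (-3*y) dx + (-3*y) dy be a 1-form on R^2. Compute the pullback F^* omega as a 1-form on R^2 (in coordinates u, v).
F^* omega = (3*v*(-u*v - u + 3*v^2 + 3*v)) du + (3*v*(-u^2 + 9*u*v - 18*v^2)) dv

Using F^*(f dg) = (f ∘ F) d(g ∘ F), substitute each coordinate x_i by F_i(u, v) in f_i, and replace dx_i by d F_i = (∂F_i/∂u) du + (∂F_i/∂v) dv.
  For the x component: f_1(F) = 3*v*(-u + 3*v); d F_1 = (1) du + (0) dv
  For the y component: f_2(F) = 3*v*(-u + 3*v); d F_2 = (v) du + (u - 6*v) dv
Combining and collecting du, dv coefficients:
  coeff of du: 3*v*(-u*v - u + 3*v^2 + 3*v)
  coeff of dv: 3*v*(-u^2 + 9*u*v - 18*v^2)
F^* omega = (3*v*(-u*v - u + 3*v^2 + 3*v)) du + (3*v*(-u^2 + 9*u*v - 18*v^2)) dv.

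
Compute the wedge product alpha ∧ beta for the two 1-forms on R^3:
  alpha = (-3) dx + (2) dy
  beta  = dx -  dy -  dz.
alpha ∧ beta = (1) dx ∧ dy + (3) dx ∧ dz + (-2) dy ∧ dz

Distribute the wedge, using dx_i ∧ dx_j = -dx_j ∧ dx_i and dx_i ∧ dx_i = 0. For each pair (i, j) with i < j, the coefficient of dx_i ∧ dx_j in alpha ∧ beta is (alpha_i * beta_j - alpha_j * beta_i). Collecting: alpha ∧ beta = (1) dx ∧ dy + (3) dx ∧ dz + (-2) dy ∧ dz.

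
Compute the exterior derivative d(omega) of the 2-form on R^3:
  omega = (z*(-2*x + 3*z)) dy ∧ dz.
d(omega) = (-2*z) dx ∧ dy ∧ dz

For a 2-form omega = sum_{i<j} g_{ij} dx_i ∧ dx_j, the exterior derivative is
  d(omega) = sum_{i<j} d(g_{ij}) ∧ dx_i ∧ dx_j = sum_{i<j, k} (∂g_{ij}/∂x_k) dx_k ∧ dx_i ∧ dx_j.
Expand each term, using dx_k ∧ dx_i ∧ dx_j = sgn(permutation) dx_{(a)} ∧ dx_{(b)} ∧ dx_{(c)} with (a < b < c) sorted:
  d(z*(-2*x + 3*z)) includes (∂/∂x)(z*(-2*x + 3*z)) dx = (-2*z) dx, which multiplied by dy ∧ dz gives (-2*z) dx ∧ dy ∧ dz
Collecting like 3-forms: d(omega) = (-2*z) dx ∧ dy ∧ dz.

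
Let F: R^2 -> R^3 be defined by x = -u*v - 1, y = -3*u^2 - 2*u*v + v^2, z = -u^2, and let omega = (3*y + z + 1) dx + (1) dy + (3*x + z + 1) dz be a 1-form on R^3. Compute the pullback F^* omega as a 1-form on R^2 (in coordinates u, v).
F^* omega = (2*u^3 + 16*u^2*v + 6*u*v^2 - 2*u - 3*v^3 - 3*v) du + (10*u^3 + 6*u^2*v - 3*u*v^2 - 3*u + 2*v) dv

Using F^*(f dg) = (f ∘ F) d(g ∘ F), substitute each coordinate x_i by F_i(u, v) in f_i, and replace dx_i by d F_i = (∂F_i/∂u) du + (∂F_i/∂v) dv.
  For the x component: f_1(F) = -10*u^2 - 6*u*v + 3*v^2 + 1; d F_1 = (-v) du + (-u) dv
  For the y component: f_2(F) = 1; d F_2 = (-6*u - 2*v) du + (-2*u + 2*v) dv
  For the z component: f_3(F) = -u^2 - 3*u*v - 2; d F_3 = (-2*u) du + (0) dv
Combining and collecting du, dv coefficients:
  coeff of du: 2*u^3 + 16*u^2*v + 6*u*v^2 - 2*u - 3*v^3 - 3*v
  coeff of dv: 10*u^3 + 6*u^2*v - 3*u*v^2 - 3*u + 2*v
F^* omega = (2*u^3 + 16*u^2*v + 6*u*v^2 - 2*u - 3*v^3 - 3*v) du + (10*u^3 + 6*u^2*v - 3*u*v^2 - 3*u + 2*v) dv.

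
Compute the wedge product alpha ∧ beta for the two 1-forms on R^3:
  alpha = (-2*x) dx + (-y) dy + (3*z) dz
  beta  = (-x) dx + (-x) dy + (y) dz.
alpha ∧ beta = (x*(2*x - y)) dx ∧ dy + (x*(-2*y + 3*z)) dx ∧ dz + (3*x*z - y^2) dy ∧ dz

Distribute the wedge, using dx_i ∧ dx_j = -dx_j ∧ dx_i and dx_i ∧ dx_i = 0. For each pair (i, j) with i < j, the coefficient of dx_i ∧ dx_j in alpha ∧ beta is (alpha_i * beta_j - alpha_j * beta_i). Collecting: alpha ∧ beta = (x*(2*x - y)) dx ∧ dy + (x*(-2*y + 3*z)) dx ∧ dz + (3*x*z - y^2) dy ∧ dz.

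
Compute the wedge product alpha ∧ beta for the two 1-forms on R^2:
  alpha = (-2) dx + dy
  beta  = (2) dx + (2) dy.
alpha ∧ beta = (-6) dx ∧ dy

Distribute the wedge, using dx_i ∧ dx_j = -dx_j ∧ dx_i and dx_i ∧ dx_i = 0. For each pair (i, j) with i < j, the coefficient of dx_i ∧ dx_j in alpha ∧ beta is (alpha_i * beta_j - alpha_j * beta_i). Collecting: alpha ∧ beta = (-6) dx ∧ dy.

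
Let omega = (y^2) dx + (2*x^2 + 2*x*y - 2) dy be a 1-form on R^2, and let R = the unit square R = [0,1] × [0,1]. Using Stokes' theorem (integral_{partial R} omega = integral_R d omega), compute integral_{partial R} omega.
integral_(partial R) omega = 2

Stokes: integral_partial_R omega = integral_R d omega with d omega = (∂Q/∂x - ∂P/∂y) dx ∧ dy.
  ∂Q/∂x = 4*x + 2*y
  ∂P/∂y = 2*y
  integrand = ∂Q/∂x - ∂P/∂y = 4*x.
Integrating over R: integral_0^1 integral_0^1 (4*x) dx dy = 2.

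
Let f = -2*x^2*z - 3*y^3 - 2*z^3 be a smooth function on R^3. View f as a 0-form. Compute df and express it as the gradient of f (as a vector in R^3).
df = (-4*x*z) dx + (-9*y^2) dy + (-2*x^2 - 6*z^2) dz; grad f = (-4*x*z, -9*y^2, -2*x^2 - 6*z^2)

For a 0-form f, d f = (∂f/∂x) dx + (∂f/∂y) dy + (∂f/∂z) dz. The components of the vector representation are exactly the entries of grad f in Cartesian coordinates:
  ∂f/∂x = -4*x*z
  ∂f/∂y = -9*y^2
  ∂f/∂z = -2*x^2 - 6*z^2.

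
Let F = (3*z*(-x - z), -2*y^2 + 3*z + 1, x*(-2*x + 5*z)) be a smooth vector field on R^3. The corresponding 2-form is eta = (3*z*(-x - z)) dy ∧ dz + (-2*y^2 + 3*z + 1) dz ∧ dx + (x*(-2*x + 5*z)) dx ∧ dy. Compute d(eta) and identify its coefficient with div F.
d(eta) = (5*x - 4*y - 3*z) dx ∧ dy ∧ dz; div F = 5*x - 4*y - 3*z

For a 2-form in R^3 of the form above, applying d gives a 3-form with coefficient ∂P/∂x + ∂Q/∂y + ∂R/∂z:
  ∂P/∂x = -3*z
  ∂Q/∂y = -4*y
  ∂R/∂z = 5*x
Sum = 5*x - 4*y - 3*z, which is exactly div F.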